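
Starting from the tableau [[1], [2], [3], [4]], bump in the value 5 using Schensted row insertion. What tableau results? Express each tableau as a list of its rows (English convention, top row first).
[[1, 5], [2], [3], [4]]

5 is larger than every entry of row 1, so it is appended to row 1. The new tableau is [[1, 5], [2], [3], [4]].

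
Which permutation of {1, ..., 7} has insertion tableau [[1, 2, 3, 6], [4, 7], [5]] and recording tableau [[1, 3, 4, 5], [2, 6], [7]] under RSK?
Reverse the RSK construction: for i from n down to 1, find the cell of Q containing i, remove the entry at that cell from P, and reverse-bump it up through P; the value ejected from row 1 is w(i).

Step i=7: Q has 7 at row 3, column 1; remove 5 from row 3 of P and reverse-bump: 5 enters row 2 and ejects 4; 4 enters row 1 and ejects 3. So w(7) = 3. P is now [[1, 2, 4, 6], [5, 7]].
Step i=6: Q has 6 at row 2, column 2; remove 7 from row 2 of P and reverse-bump: 7 enters row 1 and ejects 6. So w(6) = 6. P is now [[1, 2, 4, 7], [5]].
Step i=5: Q has 5 at row 1, column 4; remove that cell from P, ejecting 7. So w(5) = 7. P is now [[1, 2, 4], [5]].
Step i=4: Q has 4 at row 1, column 3; remove that cell from P, ejecting 4. So w(4) = 4. P is now [[1, 2], [5]].
Step i=3: Q has 3 at row 1, column 2; remove that cell from P, ejecting 2. So w(3) = 2. P is now [[1], [5]].
Step i=2: Q has 2 at row 2, column 1; remove 5 from row 2 of P and reverse-bump: 5 enters row 1 and ejects 1. So w(2) = 1. P is now [[5]].
Step i=1: Q has 1 at row 1, column 1; remove that cell from P, ejecting 5. So w(1) = 5. P is now [].

So w = 5 1 2 4 7 6 3.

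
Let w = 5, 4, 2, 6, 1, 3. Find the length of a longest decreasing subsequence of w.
4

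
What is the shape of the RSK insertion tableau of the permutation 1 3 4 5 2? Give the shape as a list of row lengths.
[4, 1]

RSK row insertion gives P = [[1, 2, 4, 5], [3]], which has shape [4, 1].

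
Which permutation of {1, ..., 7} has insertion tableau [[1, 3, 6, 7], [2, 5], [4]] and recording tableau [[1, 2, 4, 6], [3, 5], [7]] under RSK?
4 5 2 6 3 7 1

Reverse the RSK construction: for i from n down to 1, find the cell of Q containing i, remove the entry at that cell from P, and reverse-bump it up through P; the value ejected from row 1 is w(i).

Step i=7: Q has 7 at row 3, column 1; remove 4 from row 3 of P and reverse-bump: 4 enters row 2 and ejects 2; 2 enters row 1 and ejects 1. So w(7) = 1. P is now [[2, 3, 6, 7], [4, 5]].
Step i=6: Q has 6 at row 1, column 4; remove that cell from P, ejecting 7. So w(6) = 7. P is now [[2, 3, 6], [4, 5]].
Step i=5: Q has 5 at row 2, column 2; remove 5 from row 2 of P and reverse-bump: 5 enters row 1 and ejects 3. So w(5) = 3. P is now [[2, 5, 6], [4]].
Step i=4: Q has 4 at row 1, column 3; remove that cell from P, ejecting 6. So w(4) = 6. P is now [[2, 5], [4]].
Step i=3: Q has 3 at row 2, column 1; remove 4 from row 2 of P and reverse-bump: 4 enters row 1 and ejects 2. So w(3) = 2. P is now [[4, 5]].
Step i=2: Q has 2 at row 1, column 2; remove that cell from P, ejecting 5. So w(2) = 5. P is now [[4]].
Step i=1: Q has 1 at row 1, column 1; remove that cell from P, ejecting 4. So w(1) = 4. P is now [].

So w = 4 5 2 6 3 7 1.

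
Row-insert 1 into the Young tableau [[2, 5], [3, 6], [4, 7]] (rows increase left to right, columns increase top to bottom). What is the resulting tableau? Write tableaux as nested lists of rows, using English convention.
In row 1, 1 replaces 2 (the leftmost entry greater than 1); 2 is bumped to row 2. In row 2, 2 replaces 3 (the leftmost entry greater than 2); 3 is bumped to row 3. In row 3, 3 replaces 4 (the leftmost entry greater than 3); 4 is bumped to row 4. 4 starts a new row 4. The new tableau is [[1, 5], [2, 6], [3, 7], [4]].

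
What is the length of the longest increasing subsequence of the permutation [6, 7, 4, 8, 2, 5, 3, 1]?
3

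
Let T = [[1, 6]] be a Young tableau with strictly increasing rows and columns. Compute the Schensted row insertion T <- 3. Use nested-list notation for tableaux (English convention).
[[1, 3], [6]]

In row 1, 3 replaces 6 (the leftmost entry greater than 3); 6 is bumped to row 2. 6 starts a new row 2. The new tableau is [[1, 3], [6]].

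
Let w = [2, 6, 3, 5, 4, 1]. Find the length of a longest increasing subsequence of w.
3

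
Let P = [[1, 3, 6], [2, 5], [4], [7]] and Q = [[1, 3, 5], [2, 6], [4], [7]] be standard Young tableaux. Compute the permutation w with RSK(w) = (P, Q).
Reverse RSK: for i = n, n-1, ..., 1, locate i in Q, remove the corresponding corner cell from P, and reverse-bump its entry up through P; the value ejected from row 1 is w(i).

So w = 7 4 5 2 6 3 1.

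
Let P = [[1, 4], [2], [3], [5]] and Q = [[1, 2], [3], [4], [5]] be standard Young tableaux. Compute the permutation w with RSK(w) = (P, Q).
3 5 4 2 1

Reverse the RSK construction: for i from n down to 1, find the cell of Q containing i, remove the entry at that cell from P, and reverse-bump it up through P; the value ejected from row 1 is w(i).

Step i=5: Q has 5 at row 4, column 1; remove 5 from row 4 of P and reverse-bump: 5 enters row 3 and ejects 3; 3 enters row 2 and ejects 2; 2 enters row 1 and ejects 1. So w(5) = 1. P is now [[2, 4], [3], [5]].
Step i=4: Q has 4 at row 3, column 1; remove 5 from row 3 of P and reverse-bump: 5 enters row 2 and ejects 3; 3 enters row 1 and ejects 2. So w(4) = 2. P is now [[3, 4], [5]].
Step i=3: Q has 3 at row 2, column 1; remove 5 from row 2 of P and reverse-bump: 5 enters row 1 and ejects 4. So w(3) = 4. P is now [[3, 5]].
Step i=2: Q has 2 at row 1, column 2; remove that cell from P, ejecting 5. So w(2) = 5. P is now [[3]].
Step i=1: Q has 1 at row 1, column 1; remove that cell from P, ejecting 3. So w(1) = 3. P is now [].

So w = 3 5 4 2 1.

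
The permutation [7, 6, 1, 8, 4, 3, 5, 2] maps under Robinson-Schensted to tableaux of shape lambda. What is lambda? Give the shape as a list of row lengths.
Row-insert each entry into an empty tableau.

After inserting 7: P = [[7]].
After inserting 6: P = [[6], [7]].
After inserting 1: P = [[1], [6], [7]].
After inserting 8: P = [[1, 8], [6], [7]].
After inserting 4: P = [[1, 4], [6, 8], [7]].
After inserting 3: P = [[1, 3], [4, 8], [6], [7]].
After inserting 5: P = [[1, 3, 5], [4, 8], [6], [7]].
After inserting 2: P = [[1, 2, 5], [3, 8], [4], [6], [7]].

The final insertion tableau P = [[1, 2, 5], [3, 8], [4], [6], [7]] has shape [3, 2, 1, 1, 1].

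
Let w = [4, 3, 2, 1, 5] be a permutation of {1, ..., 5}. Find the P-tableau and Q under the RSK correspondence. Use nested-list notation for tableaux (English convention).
Insert each entry of the permutation into P by Schensted row insertion, recording in Q the position of each new cell.

Insert 4: appended to row 1. P = [[4]].
Insert 3: 3 bumps 4 from row 1; 4 starts row 2. P = [[3], [4]].
Insert 2: 2 bumps 3 from row 1; 3 bumps 4 from row 2; 4 starts row 3. P = [[2], [3], [4]].
Insert 1: 1 bumps 2 from row 1; 2 bumps 3 from row 2; 3 bumps 4 from row 3; 4 starts row 4. P = [[1], [2], [3], [4]].
Insert 5: appended to row 1. P = [[1, 5], [2], [3], [4]].

So P = [[1, 5], [2], [3], [4]], Q = [[1, 5], [2], [3], [4]].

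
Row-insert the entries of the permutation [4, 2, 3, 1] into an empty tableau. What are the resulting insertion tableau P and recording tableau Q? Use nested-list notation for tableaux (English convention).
P = [[1, 3], [2], [4]], Q = [[1, 3], [2], [4]]

Insert each entry of the permutation into P by Schensted row insertion, recording in Q the position of each new cell.

Insert 4: appended to row 1. P = [[4]].
Insert 2: 2 bumps 4 from row 1; 4 starts row 2. P = [[2], [4]].
Insert 3: appended to row 1. P = [[2, 3], [4]].
Insert 1: 1 bumps 2 from row 1; 2 bumps 4 from row 2; 4 starts row 3. P = [[1, 3], [2], [4]].

So P = [[1, 3], [2], [4]], Q = [[1, 3], [2], [4]].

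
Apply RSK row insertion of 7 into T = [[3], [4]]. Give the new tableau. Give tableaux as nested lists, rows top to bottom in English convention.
7 is larger than every entry of row 1, so it is appended to row 1. The new tableau is [[3, 7], [4]].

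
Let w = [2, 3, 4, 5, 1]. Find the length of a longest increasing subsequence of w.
4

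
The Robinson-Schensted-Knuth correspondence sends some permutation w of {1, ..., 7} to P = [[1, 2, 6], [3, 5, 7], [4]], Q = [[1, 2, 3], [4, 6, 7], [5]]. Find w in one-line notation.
Reverse the RSK construction: for i from n down to 1, find the cell of Q containing i, remove the entry at that cell from P, and reverse-bump it up through P; the value ejected from row 1 is w(i).

Step i=7: Q has 7 at row 2, column 3; remove 7 from row 2 of P and reverse-bump: 7 enters row 1 and ejects 6. So w(7) = 6. P is now [[1, 2, 7], [3, 5], [4]].
Step i=6: Q has 6 at row 2, column 2; remove 5 from row 2 of P and reverse-bump: 5 enters row 1 and ejects 2. So w(6) = 2. P is now [[1, 5, 7], [3], [4]].
Step i=5: Q has 5 at row 3, column 1; remove 4 from row 3 of P and reverse-bump: 4 enters row 2 and ejects 3; 3 enters row 1 and ejects 1. So w(5) = 1. P is now [[3, 5, 7], [4]].
Step i=4: Q has 4 at row 2, column 1; remove 4 from row 2 of P and reverse-bump: 4 enters row 1 and ejects 3. So w(4) = 3. P is now [[4, 5, 7]].
Step i=3: Q has 3 at row 1, column 3; remove that cell from P, ejecting 7. So w(3) = 7. P is now [[4, 5]].
Step i=2: Q has 2 at row 1, column 2; remove that cell from P, ejecting 5. So w(2) = 5. P is now [[4]].
Step i=1: Q has 1 at row 1, column 1; remove that cell from P, ejecting 4. So w(1) = 4. P is now [].

So w = 4 5 7 3 1 2 6.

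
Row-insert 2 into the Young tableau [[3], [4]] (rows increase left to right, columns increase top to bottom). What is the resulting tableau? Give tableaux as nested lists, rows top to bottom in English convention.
In row 1, 2 replaces 3 (the leftmost entry greater than 2); 3 is bumped to row 2. In row 2, 3 replaces 4 (the leftmost entry greater than 3); 4 is bumped to row 3. 4 starts a new row 3. The new tableau is [[2], [3], [4]].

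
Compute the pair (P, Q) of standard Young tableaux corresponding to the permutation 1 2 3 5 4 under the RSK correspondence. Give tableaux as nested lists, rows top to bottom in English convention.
Insert each entry of the permutation into P by Schensted row insertion, recording in Q the position of each new cell.

Insert 1: appended to row 1. P = [[1]].
Insert 2: appended to row 1. P = [[1, 2]].
Insert 3: appended to row 1. P = [[1, 2, 3]].
Insert 5: appended to row 1. P = [[1, 2, 3, 5]].
Insert 4: 4 bumps 5 from row 1; 5 starts row 2. P = [[1, 2, 3, 4], [5]].

So P = [[1, 2, 3, 4], [5]], Q = [[1, 2, 3, 4], [5]].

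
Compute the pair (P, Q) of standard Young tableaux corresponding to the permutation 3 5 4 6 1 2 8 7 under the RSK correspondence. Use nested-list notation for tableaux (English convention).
Insert each entry of the permutation into P by Schensted row insertion, recording in Q the position of each new cell.

After inserting 3: P = [[3]].
After inserting 5: P = [[3, 5]].
After inserting 4: P = [[3, 4], [5]].
After inserting 6: P = [[3, 4, 6], [5]].
After inserting 1: P = [[1, 4, 6], [3], [5]].
After inserting 2: P = [[1, 2, 6], [3, 4], [5]].
After inserting 8: P = [[1, 2, 6, 8], [3, 4], [5]].
After inserting 7: P = [[1, 2, 6, 7], [3, 4, 8], [5]].

So P = [[1, 2, 6, 7], [3, 4, 8], [5]], Q = [[1, 2, 4, 7], [3, 6, 8], [5]].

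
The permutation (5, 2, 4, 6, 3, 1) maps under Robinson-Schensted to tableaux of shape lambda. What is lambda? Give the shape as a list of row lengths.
Row-insert each entry into an empty tableau.

After inserting 5: P = [[5]].
After inserting 2: P = [[2], [5]].
After inserting 4: P = [[2, 4], [5]].
After inserting 6: P = [[2, 4, 6], [5]].
After inserting 3: P = [[2, 3, 6], [4], [5]].
After inserting 1: P = [[1, 3, 6], [2], [4], [5]].

The final insertion tableau P = [[1, 3, 6], [2], [4], [5]] has shape [3, 1, 1, 1].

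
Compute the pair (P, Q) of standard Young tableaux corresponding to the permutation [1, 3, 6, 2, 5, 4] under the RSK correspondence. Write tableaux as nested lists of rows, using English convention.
P = [[1, 2, 4], [3, 5], [6]], Q = [[1, 2, 3], [4, 5], [6]]

Insert each entry of the permutation into P by Schensted row insertion, recording in Q the position of each new cell.

Insert 1: appended to row 1. P = [[1]].
Insert 3: appended to row 1. P = [[1, 3]].
Insert 6: appended to row 1. P = [[1, 3, 6]].
Insert 2: 2 bumps 3 from row 1; 3 starts row 2. P = [[1, 2, 6], [3]].
Insert 5: 5 bumps 6 from row 1; 6 appends to row 2. P = [[1, 2, 5], [3, 6]].
Insert 4: 4 bumps 5 from row 1; 5 bumps 6 from row 2; 6 starts row 3. P = [[1, 2, 4], [3, 5], [6]].

So P = [[1, 2, 4], [3, 5], [6]], Q = [[1, 2, 3], [4, 5], [6]].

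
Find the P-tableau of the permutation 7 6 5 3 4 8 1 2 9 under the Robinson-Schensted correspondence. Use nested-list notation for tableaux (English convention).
Insert 7: appended to row 1. P = [[7]].
Insert 6: 6 bumps 7 from row 1; 7 starts row 2. P = [[6], [7]].
Insert 5: 5 bumps 6 from row 1; 6 bumps 7 from row 2; 7 starts row 3. P = [[5], [6], [7]].
Insert 3: 3 bumps 5 from row 1; 5 bumps 6 from row 2; 6 bumps 7 from row 3; 7 starts row 4. P = [[3], [5], [6], [7]].
Insert 4: appended to row 1. P = [[3, 4], [5], [6], [7]].
Insert 8: appended to row 1. P = [[3, 4, 8], [5], [6], [7]].
Insert 1: 1 bumps 3 from row 1; 3 bumps 5 from row 2; 5 bumps 6 from row 3; 6 bumps 7 from row 4; 7 starts row 5. P = [[1, 4, 8], [3], [5], [6], [7]].
Insert 2: 2 bumps 4 from row 1; 4 appends to row 2. P = [[1, 2, 8], [3, 4], [5], [6], [7]].
Insert 9: appended to row 1. P = [[1, 2, 8, 9], [3, 4], [5], [6], [7]].

So P = [[1, 2, 8, 9], [3, 4], [5], [6], [7]].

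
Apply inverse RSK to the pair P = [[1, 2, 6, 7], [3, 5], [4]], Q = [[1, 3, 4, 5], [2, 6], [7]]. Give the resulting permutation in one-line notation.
Reverse the RSK construction: for i from n down to 1, find the cell of Q containing i, remove the entry at that cell from P, and reverse-bump it up through P; the value ejected from row 1 is w(i).

Step i=7: Q has 7 at row 3, column 1; remove 4 from row 3 of P and reverse-bump: 4 enters row 2 and ejects 3; 3 enters row 1 and ejects 2. So w(7) = 2. P is now [[1, 3, 6, 7], [4, 5]].
Step i=6: Q has 6 at row 2, column 2; remove 5 from row 2 of P and reverse-bump: 5 enters row 1 and ejects 3. So w(6) = 3. P is now [[1, 5, 6, 7], [4]].
Step i=5: Q has 5 at row 1, column 4; remove that cell from P, ejecting 7. So w(5) = 7. P is now [[1, 5, 6], [4]].
Step i=4: Q has 4 at row 1, column 3; remove that cell from P, ejecting 6. So w(4) = 6. P is now [[1, 5], [4]].
Step i=3: Q has 3 at row 1, column 2; remove that cell from P, ejecting 5. So w(3) = 5. P is now [[1], [4]].
Step i=2: Q has 2 at row 2, column 1; remove 4 from row 2 of P and reverse-bump: 4 enters row 1 and ejects 1. So w(2) = 1. P is now [[4]].
Step i=1: Q has 1 at row 1, column 1; remove that cell from P, ejecting 4. So w(1) = 4. P is now [].

So w = 4 1 5 6 7 3 2.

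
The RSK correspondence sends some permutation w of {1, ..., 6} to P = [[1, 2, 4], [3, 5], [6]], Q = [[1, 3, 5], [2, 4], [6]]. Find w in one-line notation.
3 1 6 2 5 4

Reverse the RSK construction: for i from n down to 1, find the cell of Q containing i, remove the entry at that cell from P, and reverse-bump it up through P; the value ejected from row 1 is w(i).

Step i=6: Q has 6 at row 3, column 1; remove 6 from row 3 of P and reverse-bump: 6 enters row 2 and ejects 5; 5 enters row 1 and ejects 4. So w(6) = 4. P is now [[1, 2, 5], [3, 6]].
Step i=5: Q has 5 at row 1, column 3; remove that cell from P, ejecting 5. So w(5) = 5. P is now [[1, 2], [3, 6]].
Step i=4: Q has 4 at row 2, column 2; remove 6 from row 2 of P and reverse-bump: 6 enters row 1 and ejects 2. So w(4) = 2. P is now [[1, 6], [3]].
Step i=3: Q has 3 at row 1, column 2; remove that cell from P, ejecting 6. So w(3) = 6. P is now [[1], [3]].
Step i=2: Q has 2 at row 2, column 1; remove 3 from row 2 of P and reverse-bump: 3 enters row 1 and ejects 1. So w(2) = 1. P is now [[3]].
Step i=1: Q has 1 at row 1, column 1; remove that cell from P, ejecting 3. So w(1) = 3. P is now [].

So w = 3 1 6 2 5 4.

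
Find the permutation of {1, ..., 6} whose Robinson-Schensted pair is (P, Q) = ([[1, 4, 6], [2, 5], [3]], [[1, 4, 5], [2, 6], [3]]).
Reverse the RSK construction: for i from n down to 1, find the cell of Q containing i, remove the entry at that cell from P, and reverse-bump it up through P; the value ejected from row 1 is w(i).

Step i=6: Q has 6 at row 2, column 2; remove 5 from row 2 of P and reverse-bump: 5 enters row 1 and ejects 4. So w(6) = 4. P is now [[1, 5, 6], [2], [3]].
Step i=5: Q has 5 at row 1, column 3; remove that cell from P, ejecting 6. So w(5) = 6. P is now [[1, 5], [2], [3]].
Step i=4: Q has 4 at row 1, column 2; remove that cell from P, ejecting 5. So w(4) = 5. P is now [[1], [2], [3]].
Step i=3: Q has 3 at row 3, column 1; remove 3 from row 3 of P and reverse-bump: 3 enters row 2 and ejects 2; 2 enters row 1 and ejects 1. So w(3) = 1. P is now [[2], [3]].
Step i=2: Q has 2 at row 2, column 1; remove 3 from row 2 of P and reverse-bump: 3 enters row 1 and ejects 2. So w(2) = 2. P is now [[3]].
Step i=1: Q has 1 at row 1, column 1; remove that cell from P, ejecting 3. So w(1) = 3. P is now [].

So w = 3 2 1 5 6 4.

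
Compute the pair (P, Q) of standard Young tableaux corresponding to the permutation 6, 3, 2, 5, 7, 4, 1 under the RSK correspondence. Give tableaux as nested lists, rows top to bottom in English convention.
Insert each entry of the permutation into P by Schensted row insertion, recording in Q the position of each new cell.

Insert 6: appended to row 1. P = [[6]], Q = [[1]].
Insert 3: 3 bumps 6 from row 1; 6 starts row 2. P = [[3], [6]], Q = [[1], [2]].
Insert 2: 2 bumps 3 from row 1; 3 bumps 6 from row 2; 6 starts row 3. P = [[2], [3], [6]], Q = [[1], [2], [3]].
Insert 5: appended to row 1. P = [[2, 5], [3], [6]], Q = [[1, 4], [2], [3]].
Insert 7: appended to row 1. P = [[2, 5, 7], [3], [6]], Q = [[1, 4, 5], [2], [3]].
Insert 4: 4 bumps 5 from row 1; 5 appends to row 2. P = [[2, 4, 7], [3, 5], [6]], Q = [[1, 4, 5], [2, 6], [3]].
Insert 1: 1 bumps 2 from row 1; 2 bumps 3 from row 2; 3 bumps 6 from row 3; 6 starts row 4. P = [[1, 4, 7], [2, 5], [3], [6]], Q = [[1, 4, 5], [2, 6], [3], [7]].

So P = [[1, 4, 7], [2, 5], [3], [6]], Q = [[1, 4, 5], [2, 6], [3], [7]].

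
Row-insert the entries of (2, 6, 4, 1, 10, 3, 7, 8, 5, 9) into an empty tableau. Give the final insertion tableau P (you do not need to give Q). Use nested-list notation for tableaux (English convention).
P = [[1, 3, 5, 8, 9], [2, 4, 7], [6, 10]]

Insert 2: appended to row 1. P = [[2]].
Insert 6: appended to row 1. P = [[2, 6]].
Insert 4: 4 bumps 6 from row 1; 6 starts row 2. P = [[2, 4], [6]].
Insert 1: 1 bumps 2 from row 1; 2 bumps 6 from row 2; 6 starts row 3. P = [[1, 4], [2], [6]].
Insert 10: appended to row 1. P = [[1, 4, 10], [2], [6]].
Insert 3: 3 bumps 4 from row 1; 4 appends to row 2. P = [[1, 3, 10], [2, 4], [6]].
Insert 7: 7 bumps 10 from row 1; 10 appends to row 2. P = [[1, 3, 7], [2, 4, 10], [6]].
Insert 8: appended to row 1. P = [[1, 3, 7, 8], [2, 4, 10], [6]].
Insert 5: 5 bumps 7 from row 1; 7 bumps 10 from row 2; 10 appends to row 3. P = [[1, 3, 5, 8], [2, 4, 7], [6, 10]].
Insert 9: appended to row 1. P = [[1, 3, 5, 8, 9], [2, 4, 7], [6, 10]].

So P = [[1, 3, 5, 8, 9], [2, 4, 7], [6, 10]].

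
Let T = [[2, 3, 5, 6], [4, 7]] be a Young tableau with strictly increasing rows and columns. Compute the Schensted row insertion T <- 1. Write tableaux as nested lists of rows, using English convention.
In row 1, 1 replaces 2 (the leftmost entry greater than 1); 2 is bumped to row 2. In row 2, 2 replaces 4 (the leftmost entry greater than 2); 4 is bumped to row 3. 4 starts a new row 3. The new tableau is [[1, 3, 5, 6], [2, 7], [4]].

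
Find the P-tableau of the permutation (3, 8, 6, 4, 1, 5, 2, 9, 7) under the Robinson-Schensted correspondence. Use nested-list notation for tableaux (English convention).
P = [[1, 2, 5, 7], [3, 4, 9], [6], [8]]

After inserting 3: P = [[3]].
After inserting 8: P = [[3, 8]].
After inserting 6: P = [[3, 6], [8]].
After inserting 4: P = [[3, 4], [6], [8]].
After inserting 1: P = [[1, 4], [3], [6], [8]].
After inserting 5: P = [[1, 4, 5], [3], [6], [8]].
After inserting 2: P = [[1, 2, 5], [3, 4], [6], [8]].
After inserting 9: P = [[1, 2, 5, 9], [3, 4], [6], [8]].
After inserting 7: P = [[1, 2, 5, 7], [3, 4, 9], [6], [8]].

So P = [[1, 2, 5, 7], [3, 4, 9], [6], [8]].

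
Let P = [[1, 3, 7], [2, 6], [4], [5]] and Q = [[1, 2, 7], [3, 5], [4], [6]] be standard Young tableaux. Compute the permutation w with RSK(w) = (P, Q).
5 6 4 2 3 1 7

Reverse the RSK construction: for i from n down to 1, find the cell of Q containing i, remove the entry at that cell from P, and reverse-bump it up through P; the value ejected from row 1 is w(i).

Step i=7: Q has 7 at row 1, column 3; remove that cell from P, ejecting 7. So w(7) = 7. P is now [[1, 3], [2, 6], [4], [5]].
Step i=6: Q has 6 at row 4, column 1; remove 5 from row 4 of P and reverse-bump: 5 enters row 3 and ejects 4; 4 enters row 2 and ejects 2; 2 enters row 1 and ejects 1. So w(6) = 1. P is now [[2, 3], [4, 6], [5]].
Step i=5: Q has 5 at row 2, column 2; remove 6 from row 2 of P and reverse-bump: 6 enters row 1 and ejects 3. So w(5) = 3. P is now [[2, 6], [4], [5]].
Step i=4: Q has 4 at row 3, column 1; remove 5 from row 3 of P and reverse-bump: 5 enters row 2 and ejects 4; 4 enters row 1 and ejects 2. So w(4) = 2. P is now [[4, 6], [5]].
Step i=3: Q has 3 at row 2, column 1; remove 5 from row 2 of P and reverse-bump: 5 enters row 1 and ejects 4. So w(3) = 4. P is now [[5, 6]].
Step i=2: Q has 2 at row 1, column 2; remove that cell from P, ejecting 6. So w(2) = 6. P is now [[5]].
Step i=1: Q has 1 at row 1, column 1; remove that cell from P, ejecting 5. So w(1) = 5. P is now [].

So w = 5 6 4 2 3 1 7.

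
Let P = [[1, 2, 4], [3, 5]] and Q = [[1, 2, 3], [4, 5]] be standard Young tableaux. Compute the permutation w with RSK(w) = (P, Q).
1 3 5 2 4

Reverse the RSK construction: for i from n down to 1, find the cell of Q containing i, remove the entry at that cell from P, and reverse-bump it up through P; the value ejected from row 1 is w(i).

Step i=5: Q has 5 at row 2, column 2; remove 5 from row 2 of P and reverse-bump: 5 enters row 1 and ejects 4. So w(5) = 4. P is now [[1, 2, 5], [3]].
Step i=4: Q has 4 at row 2, column 1; remove 3 from row 2 of P and reverse-bump: 3 enters row 1 and ejects 2. So w(4) = 2. P is now [[1, 3, 5]].
Step i=3: Q has 3 at row 1, column 3; remove that cell from P, ejecting 5. So w(3) = 5. P is now [[1, 3]].
Step i=2: Q has 2 at row 1, column 2; remove that cell from P, ejecting 3. So w(2) = 3. P is now [[1]].
Step i=1: Q has 1 at row 1, column 1; remove that cell from P, ejecting 1. So w(1) = 1. P is now [].

So w = 1 3 5 2 4.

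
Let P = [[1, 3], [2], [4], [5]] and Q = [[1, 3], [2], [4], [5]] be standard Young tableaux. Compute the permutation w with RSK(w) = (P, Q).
5 2 4 3 1

Reverse the RSK construction: for i from n down to 1, find the cell of Q containing i, remove the entry at that cell from P, and reverse-bump it up through P; the value ejected from row 1 is w(i).

Step i=5: Q has 5 at row 4, column 1; remove 5 from row 4 of P and reverse-bump: 5 enters row 3 and ejects 4; 4 enters row 2 and ejects 2; 2 enters row 1 and ejects 1. So w(5) = 1. P is now [[2, 3], [4], [5]].
Step i=4: Q has 4 at row 3, column 1; remove 5 from row 3 of P and reverse-bump: 5 enters row 2 and ejects 4; 4 enters row 1 and ejects 3. So w(4) = 3. P is now [[2, 4], [5]].
Step i=3: Q has 3 at row 1, column 2; remove that cell from P, ejecting 4. So w(3) = 4. P is now [[2], [5]].
Step i=2: Q has 2 at row 2, column 1; remove 5 from row 2 of P and reverse-bump: 5 enters row 1 and ejects 2. So w(2) = 2. P is now [[5]].
Step i=1: Q has 1 at row 1, column 1; remove that cell from P, ejecting 5. So w(1) = 5. P is now [].

So w = 5 2 4 3 1.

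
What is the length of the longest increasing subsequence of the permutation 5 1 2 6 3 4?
4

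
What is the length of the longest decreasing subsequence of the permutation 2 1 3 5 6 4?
2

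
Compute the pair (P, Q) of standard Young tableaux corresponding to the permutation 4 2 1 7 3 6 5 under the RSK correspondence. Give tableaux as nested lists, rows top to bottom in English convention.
P = [[1, 3, 5], [2, 6], [4, 7]], Q = [[1, 4, 6], [2, 5], [3, 7]]

Insert each entry of the permutation into P by Schensted row insertion, recording in Q the position of each new cell.

Insert 4: appended to row 1. P = [[4]].
Insert 2: 2 bumps 4 from row 1; 4 starts row 2. P = [[2], [4]].
Insert 1: 1 bumps 2 from row 1; 2 bumps 4 from row 2; 4 starts row 3. P = [[1], [2], [4]].
Insert 7: appended to row 1. P = [[1, 7], [2], [4]].
Insert 3: 3 bumps 7 from row 1; 7 appends to row 2. P = [[1, 3], [2, 7], [4]].
Insert 6: appended to row 1. P = [[1, 3, 6], [2, 7], [4]].
Insert 5: 5 bumps 6 from row 1; 6 bumps 7 from row 2; 7 appends to row 3. P = [[1, 3, 5], [2, 6], [4, 7]].

So P = [[1, 3, 5], [2, 6], [4, 7]], Q = [[1, 4, 6], [2, 5], [3, 7]].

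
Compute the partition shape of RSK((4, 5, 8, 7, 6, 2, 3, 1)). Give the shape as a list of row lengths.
Row-insert each entry into an empty tableau.

After inserting 4: P = [[4]].
After inserting 5: P = [[4, 5]].
After inserting 8: P = [[4, 5, 8]].
After inserting 7: P = [[4, 5, 7], [8]].
After inserting 6: P = [[4, 5, 6], [7], [8]].
After inserting 2: P = [[2, 5, 6], [4], [7], [8]].
After inserting 3: P = [[2, 3, 6], [4, 5], [7], [8]].
After inserting 1: P = [[1, 3, 6], [2, 5], [4], [7], [8]].

The final insertion tableau P = [[1, 3, 6], [2, 5], [4], [7], [8]] has shape [3, 2, 1, 1, 1].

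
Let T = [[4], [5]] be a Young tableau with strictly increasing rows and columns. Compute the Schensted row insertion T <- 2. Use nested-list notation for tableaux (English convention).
In row 1, 2 replaces 4 (the leftmost entry greater than 2); 4 is bumped to row 2. In row 2, 4 replaces 5 (the leftmost entry greater than 4); 5 is bumped to row 3. 5 starts a new row 3. The new tableau is [[2], [4], [5]].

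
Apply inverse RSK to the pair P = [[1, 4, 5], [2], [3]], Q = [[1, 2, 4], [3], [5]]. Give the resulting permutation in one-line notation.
Reverse the RSK construction: for i from n down to 1, find the cell of Q containing i, remove the entry at that cell from P, and reverse-bump it up through P; the value ejected from row 1 is w(i).

Step i=5: Q has 5 at row 3, column 1; remove 3 from row 3 of P and reverse-bump: 3 enters row 2 and ejects 2; 2 enters row 1 and ejects 1. So w(5) = 1. P is now [[2, 4, 5], [3]].
Step i=4: Q has 4 at row 1, column 3; remove that cell from P, ejecting 5. So w(4) = 5. P is now [[2, 4], [3]].
Step i=3: Q has 3 at row 2, column 1; remove 3 from row 2 of P and reverse-bump: 3 enters row 1 and ejects 2. So w(3) = 2. P is now [[3, 4]].
Step i=2: Q has 2 at row 1, column 2; remove that cell from P, ejecting 4. So w(2) = 4. P is now [[3]].
Step i=1: Q has 1 at row 1, column 1; remove that cell from P, ejecting 3. So w(1) = 3. P is now [].

So w = 3 4 2 5 1.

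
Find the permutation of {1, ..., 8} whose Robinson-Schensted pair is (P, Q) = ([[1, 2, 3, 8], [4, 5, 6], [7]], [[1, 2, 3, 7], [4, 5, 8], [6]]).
4 5 7 1 6 2 8 3

Reverse RSK: for i = n, n-1, ..., 1, locate i in Q, remove the corresponding corner cell from P, and reverse-bump its entry up through P; the value ejected from row 1 is w(i).

So w = 4 5 7 1 6 2 8 3.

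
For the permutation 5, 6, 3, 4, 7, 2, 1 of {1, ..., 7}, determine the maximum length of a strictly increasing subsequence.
3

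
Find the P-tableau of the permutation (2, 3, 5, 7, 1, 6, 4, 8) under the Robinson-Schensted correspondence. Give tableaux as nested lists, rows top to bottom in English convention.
P = [[1, 3, 4, 6, 8], [2, 5], [7]]

After inserting 2: P = [[2]].
After inserting 3: P = [[2, 3]].
After inserting 5: P = [[2, 3, 5]].
After inserting 7: P = [[2, 3, 5, 7]].
After inserting 1: P = [[1, 3, 5, 7], [2]].
After inserting 6: P = [[1, 3, 5, 6], [2, 7]].
After inserting 4: P = [[1, 3, 4, 6], [2, 5], [7]].
After inserting 8: P = [[1, 3, 4, 6, 8], [2, 5], [7]].

So P = [[1, 3, 4, 6, 8], [2, 5], [7]].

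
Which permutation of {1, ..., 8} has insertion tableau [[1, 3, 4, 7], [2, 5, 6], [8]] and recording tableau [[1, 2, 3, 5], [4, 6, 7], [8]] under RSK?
Reverse RSK: for i = n, n-1, ..., 1, locate i in Q, remove the corresponding corner cell from P, and reverse-bump its entry up through P; the value ejected from row 1 is w(i).

So w = 2 5 6 1 8 3 7 4.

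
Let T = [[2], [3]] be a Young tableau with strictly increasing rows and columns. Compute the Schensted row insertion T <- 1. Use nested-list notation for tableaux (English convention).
[[1], [2], [3]]

In row 1, 1 replaces 2 (the leftmost entry greater than 1); 2 is bumped to row 2. In row 2, 2 replaces 3 (the leftmost entry greater than 2); 3 is bumped to row 3. 3 starts a new row 3. The new tableau is [[1], [2], [3]].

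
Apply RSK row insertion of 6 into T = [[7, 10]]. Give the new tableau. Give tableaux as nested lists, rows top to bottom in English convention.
In row 1, 6 replaces 7 (the leftmost entry greater than 6); 7 is bumped to row 2. 7 starts a new row 2. The new tableau is [[6, 10], [7]].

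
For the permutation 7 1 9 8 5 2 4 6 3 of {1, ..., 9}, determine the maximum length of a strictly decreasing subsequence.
5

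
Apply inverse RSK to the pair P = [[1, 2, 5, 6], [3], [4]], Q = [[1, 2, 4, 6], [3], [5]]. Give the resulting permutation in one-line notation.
Reverse RSK: for i = n, n-1, ..., 1, locate i in Q, remove the corresponding corner cell from P, and reverse-bump its entry up through P; the value ejected from row 1 is w(i).

So w = 1 4 3 5 2 6.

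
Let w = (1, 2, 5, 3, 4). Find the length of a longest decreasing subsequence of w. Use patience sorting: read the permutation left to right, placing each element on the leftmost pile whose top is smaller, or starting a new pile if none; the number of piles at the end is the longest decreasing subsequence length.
2

1: new pile. tops = [1]
2: onto pile 1 (replacing 1). tops = [2]
5: onto pile 1 (replacing 2). tops = [5]
3: new pile. tops = [5, 3]
4: onto pile 2 (replacing 3). tops = [5, 4]

2 piles, so the longest decreasing subsequence has length 2.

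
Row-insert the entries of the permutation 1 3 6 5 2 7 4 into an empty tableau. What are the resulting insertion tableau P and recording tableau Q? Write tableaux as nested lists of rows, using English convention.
P = [[1, 2, 4, 7], [3, 5], [6]], Q = [[1, 2, 3, 6], [4, 7], [5]]

Insert each entry of the permutation into P by Schensted row insertion, recording in Q the position of each new cell.

Insert 1: appended to row 1. P = [[1]].
Insert 3: appended to row 1. P = [[1, 3]].
Insert 6: appended to row 1. P = [[1, 3, 6]].
Insert 5: 5 bumps 6 from row 1; 6 starts row 2. P = [[1, 3, 5], [6]].
Insert 2: 2 bumps 3 from row 1; 3 bumps 6 from row 2; 6 starts row 3. P = [[1, 2, 5], [3], [6]].
Insert 7: appended to row 1. P = [[1, 2, 5, 7], [3], [6]].
Insert 4: 4 bumps 5 from row 1; 5 appends to row 2. P = [[1, 2, 4, 7], [3, 5], [6]].

So P = [[1, 2, 4, 7], [3, 5], [6]], Q = [[1, 2, 3, 6], [4, 7], [5]].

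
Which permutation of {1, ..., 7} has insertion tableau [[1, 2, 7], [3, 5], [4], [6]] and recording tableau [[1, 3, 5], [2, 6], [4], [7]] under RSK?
Reverse the RSK construction: for i from n down to 1, find the cell of Q containing i, remove the entry at that cell from P, and reverse-bump it up through P; the value ejected from row 1 is w(i).

Step i=7: Q has 7 at row 4, column 1; remove 6 from row 4 of P and reverse-bump: 6 enters row 3 and ejects 4; 4 enters row 2 and ejects 3; 3 enters row 1 and ejects 2. So w(7) = 2. P is now [[1, 3, 7], [4, 5], [6]].
Step i=6: Q has 6 at row 2, column 2; remove 5 from row 2 of P and reverse-bump: 5 enters row 1 and ejects 3. So w(6) = 3. P is now [[1, 5, 7], [4], [6]].
Step i=5: Q has 5 at row 1, column 3; remove that cell from P, ejecting 7. So w(5) = 7. P is now [[1, 5], [4], [6]].
Step i=4: Q has 4 at row 3, column 1; remove 6 from row 3 of P and reverse-bump: 6 enters row 2 and ejects 4; 4 enters row 1 and ejects 1. So w(4) = 1. P is now [[4, 5], [6]].
Step i=3: Q has 3 at row 1, column 2; remove that cell from P, ejecting 5. So w(3) = 5. P is now [[4], [6]].
Step i=2: Q has 2 at row 2, column 1; remove 6 from row 2 of P and reverse-bump: 6 enters row 1 and ejects 4. So w(2) = 4. P is now [[6]].
Step i=1: Q has 1 at row 1, column 1; remove that cell from P, ejecting 6. So w(1) = 6. P is now [].

So w = 6 4 5 1 7 3 2.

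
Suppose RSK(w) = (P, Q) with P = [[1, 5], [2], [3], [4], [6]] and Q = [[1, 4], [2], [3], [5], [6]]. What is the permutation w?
6 4 3 5 2 1

Reverse the RSK construction: for i from n down to 1, find the cell of Q containing i, remove the entry at that cell from P, and reverse-bump it up through P; the value ejected from row 1 is w(i).

Step i=6: Q has 6 at row 5, column 1; remove 6 from row 5 of P and reverse-bump: 6 enters row 4 and ejects 4; 4 enters row 3 and ejects 3; 3 enters row 2 and ejects 2; 2 enters row 1 and ejects 1. So w(6) = 1. P is now [[2, 5], [3], [4], [6]].
Step i=5: Q has 5 at row 4, column 1; remove 6 from row 4 of P and reverse-bump: 6 enters row 3 and ejects 4; 4 enters row 2 and ejects 3; 3 enters row 1 and ejects 2. So w(5) = 2. P is now [[3, 5], [4], [6]].
Step i=4: Q has 4 at row 1, column 2; remove that cell from P, ejecting 5. So w(4) = 5. P is now [[3], [4], [6]].
Step i=3: Q has 3 at row 3, column 1; remove 6 from row 3 of P and reverse-bump: 6 enters row 2 and ejects 4; 4 enters row 1 and ejects 3. So w(3) = 3. P is now [[4], [6]].
Step i=2: Q has 2 at row 2, column 1; remove 6 from row 2 of P and reverse-bump: 6 enters row 1 and ejects 4. So w(2) = 4. P is now [[6]].
Step i=1: Q has 1 at row 1, column 1; remove that cell from P, ejecting 6. So w(1) = 6. P is now [].

So w = 6 4 3 5 2 1.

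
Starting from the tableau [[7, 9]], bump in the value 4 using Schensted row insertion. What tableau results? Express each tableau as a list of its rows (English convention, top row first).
[[4, 9], [7]]

In row 1, 4 replaces 7 (the leftmost entry greater than 4); 7 is bumped to row 2. 7 starts a new row 2. The new tableau is [[4, 9], [7]].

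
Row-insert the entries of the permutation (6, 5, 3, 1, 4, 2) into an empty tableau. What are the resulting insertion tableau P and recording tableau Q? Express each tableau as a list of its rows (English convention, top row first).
P = [[1, 2], [3, 4], [5], [6]], Q = [[1, 5], [2, 6], [3], [4]]

Insert each entry of the permutation into P by Schensted row insertion, recording in Q the position of each new cell.

Insert 6: appended to row 1. P = [[6]].
Insert 5: 5 bumps 6 from row 1; 6 starts row 2. P = [[5], [6]].
Insert 3: 3 bumps 5 from row 1; 5 bumps 6 from row 2; 6 starts row 3. P = [[3], [5], [6]].
Insert 1: 1 bumps 3 from row 1; 3 bumps 5 from row 2; 5 bumps 6 from row 3; 6 starts row 4. P = [[1], [3], [5], [6]].
Insert 4: appended to row 1. P = [[1, 4], [3], [5], [6]].
Insert 2: 2 bumps 4 from row 1; 4 appends to row 2. P = [[1, 2], [3, 4], [5], [6]].

So P = [[1, 2], [3, 4], [5], [6]], Q = [[1, 5], [2, 6], [3], [4]].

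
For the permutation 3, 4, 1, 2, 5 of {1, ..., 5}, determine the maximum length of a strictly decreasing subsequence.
2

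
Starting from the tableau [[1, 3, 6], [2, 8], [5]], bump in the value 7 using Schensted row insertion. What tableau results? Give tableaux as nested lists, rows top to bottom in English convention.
[[1, 3, 6, 7], [2, 8], [5]]

7 is larger than every entry of row 1, so it is appended to row 1. The new tableau is [[1, 3, 6, 7], [2, 8], [5]].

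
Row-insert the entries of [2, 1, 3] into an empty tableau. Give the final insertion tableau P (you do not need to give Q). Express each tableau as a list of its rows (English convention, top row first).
Insert 2: appended to row 1. P = [[2]].
Insert 1: 1 bumps 2 from row 1; 2 starts row 2. P = [[1], [2]].
Insert 3: appended to row 1. P = [[1, 3], [2]].

So P = [[1, 3], [2]].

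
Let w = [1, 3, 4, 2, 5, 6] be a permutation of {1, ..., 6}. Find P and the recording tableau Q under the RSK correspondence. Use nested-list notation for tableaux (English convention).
P = [[1, 2, 4, 5, 6], [3]], Q = [[1, 2, 3, 5, 6], [4]]

Insert each entry of the permutation into P by Schensted row insertion, recording in Q the position of each new cell.

Insert 1: appended to row 1. P = [[1]], Q = [[1]].
Insert 3: appended to row 1. P = [[1, 3]], Q = [[1, 2]].
Insert 4: appended to row 1. P = [[1, 3, 4]], Q = [[1, 2, 3]].
Insert 2: 2 bumps 3 from row 1; 3 starts row 2. P = [[1, 2, 4], [3]], Q = [[1, 2, 3], [4]].
Insert 5: appended to row 1. P = [[1, 2, 4, 5], [3]], Q = [[1, 2, 3, 5], [4]].
Insert 6: appended to row 1. P = [[1, 2, 4, 5, 6], [3]], Q = [[1, 2, 3, 5, 6], [4]].

So P = [[1, 2, 4, 5, 6], [3]], Q = [[1, 2, 3, 5, 6], [4]].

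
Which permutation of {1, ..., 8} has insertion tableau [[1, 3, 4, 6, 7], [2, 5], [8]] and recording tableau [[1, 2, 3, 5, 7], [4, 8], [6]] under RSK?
2 3 8 5 6 1 7 4

Reverse the RSK construction: for i from n down to 1, find the cell of Q containing i, remove the entry at that cell from P, and reverse-bump it up through P; the value ejected from row 1 is w(i).

Step i=8: Q has 8 at row 2, column 2; remove 5 from row 2 of P and reverse-bump: 5 enters row 1 and ejects 4. So w(8) = 4. P is now [[1, 3, 5, 6, 7], [2], [8]].
Step i=7: Q has 7 at row 1, column 5; remove that cell from P, ejecting 7. So w(7) = 7. P is now [[1, 3, 5, 6], [2], [8]].
Step i=6: Q has 6 at row 3, column 1; remove 8 from row 3 of P and reverse-bump: 8 enters row 2 and ejects 2; 2 enters row 1 and ejects 1. So w(6) = 1. P is now [[2, 3, 5, 6], [8]].
Step i=5: Q has 5 at row 1, column 4; remove that cell from P, ejecting 6. So w(5) = 6. P is now [[2, 3, 5], [8]].
Step i=4: Q has 4 at row 2, column 1; remove 8 from row 2 of P and reverse-bump: 8 enters row 1 and ejects 5. So w(4) = 5. P is now [[2, 3, 8]].
Step i=3: Q has 3 at row 1, column 3; remove that cell from P, ejecting 8. So w(3) = 8. P is now [[2, 3]].
Step i=2: Q has 2 at row 1, column 2; remove that cell from P, ejecting 3. So w(2) = 3. P is now [[2]].
Step i=1: Q has 1 at row 1, column 1; remove that cell from P, ejecting 2. So w(1) = 2. P is now [].

So w = 2 3 8 5 6 1 7 4.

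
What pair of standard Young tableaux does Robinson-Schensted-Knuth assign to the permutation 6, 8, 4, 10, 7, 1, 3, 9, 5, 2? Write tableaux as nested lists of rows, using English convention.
P = [[1, 2, 5], [3, 7, 9], [4, 8, 10], [6]], Q = [[1, 2, 4], [3, 5, 8], [6, 7, 9], [10]]

Insert each entry of the permutation into P by Schensted row insertion, recording in Q the position of each new cell.

Insert 6: appended to row 1. P = [[6]].
Insert 8: appended to row 1. P = [[6, 8]].
Insert 4: 4 bumps 6 from row 1; 6 starts row 2. P = [[4, 8], [6]].
Insert 10: appended to row 1. P = [[4, 8, 10], [6]].
Insert 7: 7 bumps 8 from row 1; 8 appends to row 2. P = [[4, 7, 10], [6, 8]].
Insert 1: 1 bumps 4 from row 1; 4 bumps 6 from row 2; 6 starts row 3. P = [[1, 7, 10], [4, 8], [6]].
Insert 3: 3 bumps 7 from row 1; 7 bumps 8 from row 2; 8 appends to row 3. P = [[1, 3, 10], [4, 7], [6, 8]].
Insert 9: 9 bumps 10 from row 1; 10 appends to row 2. P = [[1, 3, 9], [4, 7, 10], [6, 8]].
Insert 5: 5 bumps 9 from row 1; 9 bumps 10 from row 2; 10 appends to row 3. P = [[1, 3, 5], [4, 7, 9], [6, 8, 10]].
Insert 2: 2 bumps 3 from row 1; 3 bumps 4 from row 2; 4 bumps 6 from row 3; 6 starts row 4. P = [[1, 2, 5], [3, 7, 9], [4, 8, 10], [6]].

So P = [[1, 2, 5], [3, 7, 9], [4, 8, 10], [6]], Q = [[1, 2, 4], [3, 5, 8], [6, 7, 9], [10]].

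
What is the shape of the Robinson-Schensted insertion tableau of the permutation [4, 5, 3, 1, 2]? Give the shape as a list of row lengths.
[2, 2, 1]

Row-insert each entry into an empty tableau.

After inserting 4: P = [[4]].
After inserting 5: P = [[4, 5]].
After inserting 3: P = [[3, 5], [4]].
After inserting 1: P = [[1, 5], [3], [4]].
After inserting 2: P = [[1, 2], [3, 5], [4]].

The final insertion tableau P = [[1, 2], [3, 5], [4]] has shape [2, 2, 1].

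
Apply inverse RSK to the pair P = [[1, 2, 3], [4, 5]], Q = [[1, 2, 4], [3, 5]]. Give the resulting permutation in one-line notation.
1 4 2 5 3

Reverse RSK: for i = n, n-1, ..., 1, locate i in Q, remove the corresponding corner cell from P, and reverse-bump its entry up through P; the value ejected from row 1 is w(i).

So w = 1 4 2 5 3.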